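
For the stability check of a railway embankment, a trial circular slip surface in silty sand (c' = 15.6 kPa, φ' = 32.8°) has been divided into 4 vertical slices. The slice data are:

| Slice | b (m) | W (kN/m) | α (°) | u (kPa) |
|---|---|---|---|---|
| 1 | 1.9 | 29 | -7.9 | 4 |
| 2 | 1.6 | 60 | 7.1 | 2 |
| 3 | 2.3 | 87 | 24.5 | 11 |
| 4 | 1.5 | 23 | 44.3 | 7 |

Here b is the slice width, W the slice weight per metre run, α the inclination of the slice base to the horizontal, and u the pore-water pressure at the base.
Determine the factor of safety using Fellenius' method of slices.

Ordinary method of slices: FS = Σ[c'·Δl_i + (W_i cosα_i − u_i·Δl_i)·tanφ'] / Σ W_i sinα_i, with Δl_i = b_i / cosα_i.
Slice 1: Δl = 1.9/cos(-7.9°) = 1.918 m; N'_1 = 29·cos(-7.9°) − 4·1.918 = 21.1; c'Δl = 29.92; W sinα = -4.0
Slice 2: Δl = 1.6/cos7.1° = 1.612 m; N'_2 = 60·cos7.1° − 2·1.612 = 56.3; c'Δl = 25.15; W sinα = 7.4
Slice 3: Δl = 2.3/cos24.5° = 2.528 m; N'_3 = 87·cos24.5° − 11·2.528 = 51.4; c'Δl = 39.43; W sinα = 36.1
Slice 4: Δl = 1.5/cos44.3° = 2.096 m; N'_4 = 23·cos44.3° − 7·2.096 = 1.8; c'Δl = 32.70; W sinα = 16.1
Σc'Δl = 127.2 kN/m; ΣN' = 130.5 kN/m; ΣW sinα = 55.6 kN/m
Resisting = 127.2 + 130.5·tan32.8° = 127.2 + 84.1 = 211.3 kN/m
FS = 211.3 / 55.6 = 3.803

FS = 3.80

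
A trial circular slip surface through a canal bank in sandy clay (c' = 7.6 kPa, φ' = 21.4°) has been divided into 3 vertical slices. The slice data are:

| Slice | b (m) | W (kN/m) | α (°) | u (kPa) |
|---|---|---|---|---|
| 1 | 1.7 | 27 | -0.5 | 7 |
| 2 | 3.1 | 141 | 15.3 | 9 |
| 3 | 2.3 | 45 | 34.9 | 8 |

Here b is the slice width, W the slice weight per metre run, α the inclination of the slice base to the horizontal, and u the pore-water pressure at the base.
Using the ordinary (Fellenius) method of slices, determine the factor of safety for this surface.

Ordinary method of slices: FS = Σ[c'·Δl_i + (W_i cosα_i − u_i·Δl_i)·tanφ'] / Σ W_i sinα_i, with Δl_i = b_i / cosα_i.
Slice 1: Δl = 1.7/cos(-0.5°) = 1.700 m; N'_1 = 27·cos(-0.5°) − 7·1.700 = 15.1; c'Δl = 12.92; W sinα = -0.2
Slice 2: Δl = 3.1/cos15.3° = 3.214 m; N'_2 = 141·cos15.3° − 9·3.214 = 107.1; c'Δl = 24.43; W sinα = 37.2
Slice 3: Δl = 2.3/cos34.9° = 2.804 m; N'_3 = 45·cos34.9° − 8·2.804 = 14.5; c'Δl = 21.31; W sinα = 25.7
Σc'Δl = 58.7 kN/m; ΣN' = 136.6 kN/m; ΣW sinα = 62.7 kN/m
Resisting = 58.7 + 136.6·tan21.4° = 58.7 + 53.6 = 112.2 kN/m
FS = 112.2 / 62.7 = 1.789

FS = 1.79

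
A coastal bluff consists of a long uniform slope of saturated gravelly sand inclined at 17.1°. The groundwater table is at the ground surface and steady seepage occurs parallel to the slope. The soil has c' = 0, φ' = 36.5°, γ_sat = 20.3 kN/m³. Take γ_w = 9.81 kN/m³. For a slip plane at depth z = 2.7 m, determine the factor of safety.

With seepage parallel to the slope and the water table at the surface, the effective normal stress on the slip plane uses the buoyant unit weight γ' = γ_sat − γ_w while the driving shear stress uses γ_sat:
FS = [c' + γ' z cos²β tanφ'] / [γ_sat z sinβ cosβ]
(For c' = 0 this reduces to FS = (γ'/γ_sat)·tanφ'/tanβ.)
γ' = 20.3 − 9.81 = 10.49 kN/m³
Numerator = 0.0 + 10.49·2.7·cos²17.1°·tan36.5° = 0.0 + 10.49·2.7·0.9135·0.7400 = 19.146 kPa
Denominator = 20.3·2.7·sin17.1°·cos17.1° = 20.3·2.7·0.2940·0.9558 = 15.404 kPa
FS = 19.146 / 15.404 = 1.243

FS = 1.24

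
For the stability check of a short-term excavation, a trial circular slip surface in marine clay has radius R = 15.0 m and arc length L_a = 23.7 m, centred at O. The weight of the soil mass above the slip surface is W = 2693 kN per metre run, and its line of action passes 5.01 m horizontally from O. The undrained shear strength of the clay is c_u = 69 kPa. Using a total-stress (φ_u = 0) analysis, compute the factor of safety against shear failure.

Taking moments about the centre O, the resisting moment is provided by the undrained shear strength acting along the arc:
M_R = c_u·L_a·R = 69·23.70·15.0 = 24529.5 kN·m/m
M_D = W·d = 2693·5.01 = 13491.9 kN·m/m
FS = M_R / M_D = 24529.5 / 13491.9 = 1.818

FS = 1.82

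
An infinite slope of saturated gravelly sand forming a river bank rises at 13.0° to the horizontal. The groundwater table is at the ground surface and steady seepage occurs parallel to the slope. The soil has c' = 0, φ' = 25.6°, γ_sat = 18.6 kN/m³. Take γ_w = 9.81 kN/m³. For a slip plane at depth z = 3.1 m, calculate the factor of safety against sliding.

FS = 0.98

With seepage parallel to the slope and the water table at the surface, the effective normal stress on the slip plane uses the buoyant unit weight γ' = γ_sat − γ_w while the driving shear stress uses γ_sat:
FS = [c' + γ' z cos²β tanφ'] / [γ_sat z sinβ cosβ]
(For c' = 0 this reduces to FS = (γ'/γ_sat)·tanφ'/tanβ.)
γ' = 18.6 − 9.81 = 8.79 kN/m³
Numerator = 0.0 + 8.79·3.1·cos²13.0°·tan25.6° = 0.0 + 8.79·3.1·0.9494·0.4791 = 12.395 kPa
Denominator = 18.6·3.1·sin13.0°·cos13.0° = 18.6·3.1·0.2250·0.9744 = 12.638 kPa
FS = 12.395 / 12.638 = 0.981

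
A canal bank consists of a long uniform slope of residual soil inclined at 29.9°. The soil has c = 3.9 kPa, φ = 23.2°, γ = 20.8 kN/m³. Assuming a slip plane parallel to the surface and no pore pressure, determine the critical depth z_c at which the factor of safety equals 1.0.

Setting FS = 1.00 in FS = [c + γz cos²β tanφ] / [γz sinβ cosβ] and solving for z:
z = c / [γ cosβ (FS·sinβ − cosβ·tanφ)]
  = 3.9 / [20.8·cos29.9°·(1.00·sin29.9° − cos29.9°·tan23.2°)]
  = 3.9 / [20.8·0.8669·(1.00·0.4985 − 0.8669·0.4286)]
  = 3.9 / 2.2888 = 1.704 m

z_c = 1.70 m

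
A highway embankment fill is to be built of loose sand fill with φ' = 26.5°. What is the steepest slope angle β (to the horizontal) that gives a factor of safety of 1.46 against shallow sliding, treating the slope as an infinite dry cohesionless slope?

β = 18.9°

For an infinite dry cohesionless slope FS = tanφ'/tanβ, so tanβ = tanφ' / FS.
tanβ = tan26.5° / 1.46 = 0.4986 / 1.46 = 0.3415
β = arctan(0.3415) = 18.85°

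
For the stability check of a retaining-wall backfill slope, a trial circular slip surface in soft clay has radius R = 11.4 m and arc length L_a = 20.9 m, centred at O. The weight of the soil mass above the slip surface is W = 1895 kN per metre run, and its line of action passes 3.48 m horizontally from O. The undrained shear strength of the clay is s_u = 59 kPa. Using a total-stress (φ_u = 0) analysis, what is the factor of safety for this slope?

Taking moments about the centre O, the resisting moment is provided by the undrained shear strength acting along the arc:
M_R = s_u·L_a·R = 59·20.90·11.4 = 14057.3 kN·m/m
M_D = W·d = 1895·3.48 = 6594.6 kN·m/m
FS = M_R / M_D = 14057.3 / 6594.6 = 2.132

FS = 2.13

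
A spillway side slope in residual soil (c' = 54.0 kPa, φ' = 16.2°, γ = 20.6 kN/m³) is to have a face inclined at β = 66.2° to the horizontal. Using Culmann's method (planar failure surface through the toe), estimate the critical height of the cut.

Culmann's analysis gives the critical failure plane at α_cr = (β + φ')/2 = (66.2 + 16.2)/2 = 41.2°, and the critical height
H_c = (4c'/γ) · sinβ cosφ' / [1 − cos(β − φ')]
    = (4·54.0/20.6) · sin66.2°·cos16.2° / [1 − cos(50.0°)]
    = 10.485 · 0.9150·0.9603 / [1 − 0.6428]
    = 10.485 · 0.8786 / 0.3572
    = 25.79 m

H_c = 25.79 m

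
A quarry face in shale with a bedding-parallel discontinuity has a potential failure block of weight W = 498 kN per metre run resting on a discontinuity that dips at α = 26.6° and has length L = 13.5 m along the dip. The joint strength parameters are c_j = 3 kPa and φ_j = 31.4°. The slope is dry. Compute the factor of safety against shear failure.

FS = 1.40

Resolving the block weight along and normal to the plane and applying the Mohr–Coulomb strength on the joint:
N' = W cosα = 498·cos26.6° = 445.3 kN/m
Driving force T = W sinα = 498·sin26.6° = 223.0 kN/m
Resisting force R = c_j·L + N'·tanφ_j = 3·13.5 + 445.3·tan31.4° = 40.5 + 271.8 = 312.3 kN/m
FS = R / T = 312.3 / 223.0 = 1.401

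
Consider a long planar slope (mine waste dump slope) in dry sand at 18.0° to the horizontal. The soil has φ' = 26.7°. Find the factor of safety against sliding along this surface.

FS = 1.55

For a dry cohesionless infinite slope the factor of safety is FS = tanφ' / tanβ.
FS = tan26.7° / tan18.0° = 0.5029 / 0.3249 = 1.548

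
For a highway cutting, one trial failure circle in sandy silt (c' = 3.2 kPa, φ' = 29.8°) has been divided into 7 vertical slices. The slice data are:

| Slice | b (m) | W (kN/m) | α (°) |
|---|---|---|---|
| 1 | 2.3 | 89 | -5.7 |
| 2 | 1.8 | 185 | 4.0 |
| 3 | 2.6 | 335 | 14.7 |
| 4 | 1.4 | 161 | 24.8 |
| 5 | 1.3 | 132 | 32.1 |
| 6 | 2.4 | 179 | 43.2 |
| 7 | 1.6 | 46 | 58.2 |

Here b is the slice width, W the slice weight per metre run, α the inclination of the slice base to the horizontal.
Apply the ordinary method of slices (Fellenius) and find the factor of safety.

FS = 1.62

Ordinary method of slices: FS = Σ[c'·Δl_i + (W_i cosα_i)·tanφ'] / Σ W_i sinα_i, with Δl_i = b_i / cosα_i.
Slice 1: Δl = 2.3/cos(-5.7°) = 2.311 m; N'_1 = 89·cos(-5.7°) = 88.6; c'Δl = 7.40; W sinα = -8.8
Slice 2: Δl = 1.8/cos4.0° = 1.804 m; N'_2 = 185·cos4.0° = 184.5; c'Δl = 5.77; W sinα = 12.9
Slice 3: Δl = 2.6/cos14.7° = 2.688 m; N'_3 = 335·cos14.7° = 324.0; c'Δl = 8.60; W sinα = 85.0
Slice 4: Δl = 1.4/cos24.8° = 1.542 m; N'_4 = 161·cos24.8° = 146.2; c'Δl = 4.94; W sinα = 67.5
Slice 5: Δl = 1.3/cos32.1° = 1.535 m; N'_5 = 132·cos32.1° = 111.8; c'Δl = 4.91; W sinα = 70.1
Slice 6: Δl = 2.4/cos43.2° = 3.292 m; N'_6 = 179·cos43.2° = 130.5; c'Δl = 10.54; W sinα = 122.5
Slice 7: Δl = 1.6/cos58.2° = 3.036 m; N'_7 = 46·cos58.2° = 24.2; c'Δl = 9.72; W sinα = 39.1
Σc'Δl = 51.9 kN/m; ΣN' = 1009.8 kN/m; ΣW sinα = 388.4 kN/m
Resisting = 51.9 + 1009.8·tan29.8° = 51.9 + 578.3 = 630.2 kN/m
FS = 630.2 / 388.4 = 1.623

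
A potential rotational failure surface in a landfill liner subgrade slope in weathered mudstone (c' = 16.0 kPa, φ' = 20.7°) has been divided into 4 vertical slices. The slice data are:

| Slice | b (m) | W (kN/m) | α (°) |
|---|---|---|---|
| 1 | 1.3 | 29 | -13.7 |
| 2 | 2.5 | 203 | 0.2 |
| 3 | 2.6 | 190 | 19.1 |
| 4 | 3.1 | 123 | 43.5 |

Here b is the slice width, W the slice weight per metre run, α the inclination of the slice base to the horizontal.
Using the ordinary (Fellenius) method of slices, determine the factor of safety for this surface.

Ordinary method of slices: FS = Σ[c'·Δl_i + (W_i cosα_i)·tanφ'] / Σ W_i sinα_i, with Δl_i = b_i / cosα_i.
Slice 1: Δl = 1.3/cos(-13.7°) = 1.338 m; N'_1 = 29·cos(-13.7°) = 28.2; c'Δl = 21.41; W sinα = -6.9
Slice 2: Δl = 2.5/cos0.2° = 2.500 m; N'_2 = 203·cos0.2° = 203.0; c'Δl = 40.00; W sinα = 0.7
Slice 3: Δl = 2.6/cos19.1° = 2.751 m; N'_3 = 190·cos19.1° = 179.5; c'Δl = 44.02; W sinα = 62.2
Slice 4: Δl = 3.1/cos43.5° = 4.274 m; N'_4 = 123·cos43.5° = 89.2; c'Δl = 68.38; W sinα = 84.7
Σc'Δl = 173.8 kN/m; ΣN' = 499.9 kN/m; ΣW sinα = 140.7 kN/m
Resisting = 173.8 + 499.9·tan20.7° = 173.8 + 188.9 = 362.7 kN/m
FS = 362.7 / 140.7 = 2.578

FS = 2.58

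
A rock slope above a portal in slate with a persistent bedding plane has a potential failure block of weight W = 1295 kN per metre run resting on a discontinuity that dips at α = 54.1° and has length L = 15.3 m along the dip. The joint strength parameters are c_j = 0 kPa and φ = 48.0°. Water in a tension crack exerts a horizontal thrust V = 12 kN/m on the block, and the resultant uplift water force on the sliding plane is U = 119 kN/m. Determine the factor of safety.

Resolving the block weight along and normal to the plane and applying the Mohr–Coulomb strength on the joint:
N' = W cosα − U − V sinα = 1295·cos54.1° − 119 − 12·sin54.1° = 630.6 kN/m
Driving force T = W sinα + V cosα = 1295·sin54.1° + 12·cos54.1° = 1056.0 kN/m
Resisting force R = c_j·L + N'·tanφ = 0·15.3 + 630.6·tan48.0° = 0.0 + 700.4 = 700.4 kN/m
FS = R / T = 700.4 / 1056.0 = 0.663

FS = 0.66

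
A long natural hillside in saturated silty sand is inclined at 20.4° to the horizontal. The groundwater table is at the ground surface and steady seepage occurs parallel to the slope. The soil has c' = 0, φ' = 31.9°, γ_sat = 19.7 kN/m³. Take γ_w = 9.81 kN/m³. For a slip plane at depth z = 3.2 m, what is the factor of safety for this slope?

With seepage parallel to the slope and the water table at the surface, the effective normal stress on the slip plane uses the buoyant unit weight γ' = γ_sat − γ_w while the driving shear stress uses γ_sat:
FS = [c' + γ' z cos²β tanφ'] / [γ_sat z sinβ cosβ]
(For c' = 0 this reduces to FS = (γ'/γ_sat)·tanφ'/tanβ.)
γ' = 19.7 − 9.81 = 9.89 kN/m³
Numerator = 0.0 + 9.89·3.2·cos²20.4°·tan31.9° = 0.0 + 9.89·3.2·0.8785·0.6224 = 17.306 kPa
Denominator = 19.7·3.2·sin20.4°·cos20.4° = 19.7·3.2·0.3486·0.9373 = 20.596 kPa
FS = 17.306 / 20.596 = 0.840

FS = 0.84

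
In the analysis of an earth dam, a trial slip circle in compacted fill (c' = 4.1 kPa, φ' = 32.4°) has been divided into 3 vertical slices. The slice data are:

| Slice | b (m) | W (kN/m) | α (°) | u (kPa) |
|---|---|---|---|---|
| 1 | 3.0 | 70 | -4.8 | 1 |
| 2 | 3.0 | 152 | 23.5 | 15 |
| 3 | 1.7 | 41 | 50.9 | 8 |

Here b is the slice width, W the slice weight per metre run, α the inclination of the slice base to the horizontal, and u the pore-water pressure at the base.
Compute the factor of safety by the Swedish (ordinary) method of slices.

FS = 1.61

Ordinary method of slices: FS = Σ[c'·Δl_i + (W_i cosα_i − u_i·Δl_i)·tanφ'] / Σ W_i sinα_i, with Δl_i = b_i / cosα_i.
Slice 1: Δl = 3.0/cos(-4.8°) = 3.011 m; N'_1 = 70·cos(-4.8°) − 1·3.011 = 66.7; c'Δl = 12.34; W sinα = -5.9
Slice 2: Δl = 3.0/cos23.5° = 3.271 m; N'_2 = 152·cos23.5° − 15·3.271 = 90.3; c'Δl = 13.41; W sinα = 60.6
Slice 3: Δl = 1.7/cos50.9° = 2.696 m; N'_3 = 41·cos50.9° − 8·2.696 = 4.3; c'Δl = 11.05; W sinα = 31.8
Σc'Δl = 36.8 kN/m; ΣN' = 161.4 kN/m; ΣW sinα = 86.6 kN/m
Resisting = 36.8 + 161.4·tan32.4° = 36.8 + 102.4 = 139.2 kN/m
FS = 139.2 / 86.6 = 1.608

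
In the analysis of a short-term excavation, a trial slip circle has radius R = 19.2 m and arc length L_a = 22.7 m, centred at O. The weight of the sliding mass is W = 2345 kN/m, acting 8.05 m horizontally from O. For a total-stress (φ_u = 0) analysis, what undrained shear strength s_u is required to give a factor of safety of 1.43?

FS = s_u·L_a·R / (W·d), so s_u = FS·W·d / (L_a·R).
s_u = 1.43·2345·8.05 / (22.70·19.2) = 26994.5 / 435.84 = 61.94 kPa

s_u = 61.9 kPa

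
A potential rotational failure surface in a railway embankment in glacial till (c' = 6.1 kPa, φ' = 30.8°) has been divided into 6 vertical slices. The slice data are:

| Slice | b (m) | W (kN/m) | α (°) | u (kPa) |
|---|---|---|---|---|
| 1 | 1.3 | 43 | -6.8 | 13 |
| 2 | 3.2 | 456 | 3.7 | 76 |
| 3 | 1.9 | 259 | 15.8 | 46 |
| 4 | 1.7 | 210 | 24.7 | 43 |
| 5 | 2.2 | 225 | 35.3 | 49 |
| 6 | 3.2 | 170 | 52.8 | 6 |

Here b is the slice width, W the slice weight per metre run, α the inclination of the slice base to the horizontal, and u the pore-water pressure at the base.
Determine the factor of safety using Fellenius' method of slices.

FS = 1.06

Ordinary method of slices: FS = Σ[c'·Δl_i + (W_i cosα_i − u_i·Δl_i)·tanφ'] / Σ W_i sinα_i, with Δl_i = b_i / cosα_i.
Slice 1: Δl = 1.3/cos(-6.8°) = 1.309 m; N'_1 = 43·cos(-6.8°) − 13·1.309 = 25.7; c'Δl = 7.99; W sinα = -5.1
Slice 2: Δl = 3.2/cos3.7° = 3.207 m; N'_2 = 456·cos3.7° − 76·3.207 = 211.3; c'Δl = 19.56; W sinα = 29.4
Slice 3: Δl = 1.9/cos15.8° = 1.975 m; N'_3 = 259·cos15.8° − 46·1.975 = 158.4; c'Δl = 12.05; W sinα = 70.5
Slice 4: Δl = 1.7/cos24.7° = 1.871 m; N'_4 = 210·cos24.7° − 43·1.871 = 110.3; c'Δl = 11.41; W sinα = 87.8
Slice 5: Δl = 2.2/cos35.3° = 2.696 m; N'_5 = 225·cos35.3° − 49·2.696 = 51.5; c'Δl = 16.44; W sinα = 130.0
Slice 6: Δl = 3.2/cos52.8° = 5.293 m; N'_6 = 170·cos52.8° − 6·5.293 = 71.0; c'Δl = 32.29; W sinα = 135.4
Σc'Δl = 99.7 kN/m; ΣN' = 628.3 kN/m; ΣW sinα = 448.0 kN/m
Resisting = 99.7 + 628.3·tan30.8° = 99.7 + 374.5 = 474.3 kN/m
FS = 474.3 / 448.0 = 1.059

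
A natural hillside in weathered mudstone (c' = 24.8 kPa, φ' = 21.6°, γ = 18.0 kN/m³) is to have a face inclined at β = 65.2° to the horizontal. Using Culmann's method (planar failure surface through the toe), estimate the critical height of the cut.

Culmann's analysis gives the critical failure plane at α_cr = (β + φ')/2 = (65.2 + 21.6)/2 = 43.4°, and the critical height
H_c = (4c'/γ) · sinβ cosφ' / [1 − cos(β − φ')]
    = (4·24.8/18.0) · sin65.2°·cos21.6° / [1 − cos(43.6°)]
    = 5.511 · 0.9078·0.9298 / [1 − 0.7242]
    = 5.511 · 0.8440 / 0.2758
    = 16.86 m

H_c = 16.86 m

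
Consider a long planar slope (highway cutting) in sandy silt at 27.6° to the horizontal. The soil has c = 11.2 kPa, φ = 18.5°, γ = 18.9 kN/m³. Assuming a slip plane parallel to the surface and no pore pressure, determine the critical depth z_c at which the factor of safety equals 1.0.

z_c = 4.01 m

Setting FS = 1.00 in FS = [c + γz cos²β tanφ] / [γz sinβ cosβ] and solving for z:
z = c / [γ cosβ (FS·sinβ − cosβ·tanφ)]
  = 11.2 / [18.9·cos27.6°·(1.00·sin27.6° − cos27.6°·tan18.5°)]
  = 11.2 / [18.9·0.8862·(1.00·0.4633 − 0.8862·0.3346)]
  = 11.2 / 2.7934 = 4.009 m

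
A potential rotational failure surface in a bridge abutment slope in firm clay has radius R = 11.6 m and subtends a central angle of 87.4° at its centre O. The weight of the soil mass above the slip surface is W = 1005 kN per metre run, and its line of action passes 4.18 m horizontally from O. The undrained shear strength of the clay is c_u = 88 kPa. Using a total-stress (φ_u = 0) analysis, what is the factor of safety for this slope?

Taking moments about the centre O, the resisting moment is provided by the undrained shear strength acting along the arc:
Arc length L_a = R·θ = 11.6·(87.4°·π/180) = 11.6·1.5254 = 17.69 m
M_R = c_u·L_a·R = 88·17.69·11.6 = 18062.9 kN·m/m
M_D = W·d = 1005·4.18 = 4200.9 kN·m/m
FS = M_R / M_D = 18062.9 / 4200.9 = 4.300

FS = 4.30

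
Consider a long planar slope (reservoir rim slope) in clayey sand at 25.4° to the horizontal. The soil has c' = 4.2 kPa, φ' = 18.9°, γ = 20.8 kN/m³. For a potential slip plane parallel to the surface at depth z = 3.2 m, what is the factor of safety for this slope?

For an infinite slope with a slip plane parallel to the surface (no pore pressure): FS = [c' + γz cos²β tanφ'] / [γz sinβ cosβ].
γz = 20.8·3.2 = 66.56 kN/m²
Numerator = 4.2 + 66.56·cos²25.4°·tan18.9° = 4.2 + 66.56·0.8160·0.3424 = 22.796 kPa
Denominator = 66.56·sin25.4°·cos25.4° = 66.56·0.4289·0.9033 = 25.790 kPa
FS = 22.796 / 25.790 = 0.884

FS = 0.88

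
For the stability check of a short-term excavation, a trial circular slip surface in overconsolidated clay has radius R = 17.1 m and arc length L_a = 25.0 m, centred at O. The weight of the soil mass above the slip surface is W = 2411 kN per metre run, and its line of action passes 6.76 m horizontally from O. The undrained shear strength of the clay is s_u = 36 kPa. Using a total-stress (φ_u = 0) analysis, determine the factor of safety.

Taking moments about the centre O, the resisting moment is provided by the undrained shear strength acting along the arc:
M_R = s_u·L_a·R = 36·25.00·17.1 = 15390.0 kN·m/m
M_D = W·d = 2411·6.76 = 16298.4 kN·m/m
FS = M_R / M_D = 15390.0 / 16298.4 = 0.944

FS = 0.94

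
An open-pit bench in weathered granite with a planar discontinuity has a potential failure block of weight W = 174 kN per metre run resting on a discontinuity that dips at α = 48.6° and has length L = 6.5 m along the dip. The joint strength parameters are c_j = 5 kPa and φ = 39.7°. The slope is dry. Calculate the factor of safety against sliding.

FS = 0.98

Resolving the block weight along and normal to the plane and applying the Mohr–Coulomb strength on the joint:
N' = W cosα = 174·cos48.6° = 115.1 kN/m
Driving force T = W sinα = 174·sin48.6° = 130.5 kN/m
Resisting force R = c_j·L + N'·tanφ = 5·6.5 + 115.1·tan39.7° = 32.5 + 95.5 = 128.0 kN/m
FS = R / T = 128.0 / 130.5 = 0.981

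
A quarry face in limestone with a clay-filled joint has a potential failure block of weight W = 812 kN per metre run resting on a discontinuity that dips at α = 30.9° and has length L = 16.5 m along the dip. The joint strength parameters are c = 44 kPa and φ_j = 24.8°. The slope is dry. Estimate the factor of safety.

Resolving the block weight along and normal to the plane and applying the Mohr–Coulomb strength on the joint:
N' = W cosα = 812·cos30.9° = 696.7 kN/m
Driving force T = W sinα = 812·sin30.9° = 417.0 kN/m
Resisting force R = c·L + N'·tanφ_j = 44·16.5 + 696.7·tan24.8° = 726.0 + 321.9 = 1047.9 kN/m
FS = R / T = 1047.9 / 417.0 = 2.513

FS = 2.51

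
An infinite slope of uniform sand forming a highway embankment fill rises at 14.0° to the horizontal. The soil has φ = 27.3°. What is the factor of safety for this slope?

For a dry cohesionless infinite slope the factor of safety is FS = tanφ / tanβ.
FS = tan27.3° / tan14.0° = 0.5161 / 0.2493 = 2.070

FS = 2.07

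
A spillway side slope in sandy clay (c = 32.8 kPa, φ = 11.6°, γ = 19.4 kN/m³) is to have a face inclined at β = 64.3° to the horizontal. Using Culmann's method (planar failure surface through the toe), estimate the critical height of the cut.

Culmann's analysis gives the critical failure plane at α_cr = (β + φ)/2 = (64.3 + 11.6)/2 = 37.9°, and the critical height
H_c = (4c/γ) · sinβ cosφ / [1 − cos(β − φ)]
    = (4·32.8/19.4) · sin64.3°·cos11.6° / [1 − cos(52.7°)]
    = 6.763 · 0.9011·0.9796 / [1 − 0.6060]
    = 6.763 · 0.8827 / 0.3940
    = 15.15 m

H_c = 15.15 m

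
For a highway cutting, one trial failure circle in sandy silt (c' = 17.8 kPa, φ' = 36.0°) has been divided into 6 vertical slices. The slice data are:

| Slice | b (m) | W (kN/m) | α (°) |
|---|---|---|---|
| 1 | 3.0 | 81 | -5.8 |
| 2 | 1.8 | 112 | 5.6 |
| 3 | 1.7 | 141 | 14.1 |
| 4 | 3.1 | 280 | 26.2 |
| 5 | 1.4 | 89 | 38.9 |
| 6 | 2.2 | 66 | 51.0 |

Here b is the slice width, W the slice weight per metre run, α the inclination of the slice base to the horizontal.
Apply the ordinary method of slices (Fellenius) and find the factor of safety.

FS = 2.89

Ordinary method of slices: FS = Σ[c'·Δl_i + (W_i cosα_i)·tanφ'] / Σ W_i sinα_i, with Δl_i = b_i / cosα_i.
Slice 1: Δl = 3.0/cos(-5.8°) = 3.015 m; N'_1 = 81·cos(-5.8°) = 80.6; c'Δl = 53.67; W sinα = -8.2
Slice 2: Δl = 1.8/cos5.6° = 1.809 m; N'_2 = 112·cos5.6° = 111.5; c'Δl = 32.19; W sinα = 10.9
Slice 3: Δl = 1.7/cos14.1° = 1.753 m; N'_3 = 141·cos14.1° = 136.8; c'Δl = 31.20; W sinα = 34.3
Slice 4: Δl = 3.1/cos26.2° = 3.455 m; N'_4 = 280·cos26.2° = 251.2; c'Δl = 61.50; W sinα = 123.6
Slice 5: Δl = 1.4/cos38.9° = 1.799 m; N'_5 = 89·cos38.9° = 69.3; c'Δl = 32.02; W sinα = 55.9
Slice 6: Δl = 2.2/cos51.0° = 3.496 m; N'_6 = 66·cos51.0° = 41.5; c'Δl = 62.23; W sinα = 51.3
Σc'Δl = 272.8 kN/m; ΣN' = 690.8 kN/m; ΣW sinα = 267.9 kN/m
Resisting = 272.8 + 690.8·tan36.0° = 272.8 + 501.9 = 774.7 kN/m
FS = 774.7 / 267.9 = 2.892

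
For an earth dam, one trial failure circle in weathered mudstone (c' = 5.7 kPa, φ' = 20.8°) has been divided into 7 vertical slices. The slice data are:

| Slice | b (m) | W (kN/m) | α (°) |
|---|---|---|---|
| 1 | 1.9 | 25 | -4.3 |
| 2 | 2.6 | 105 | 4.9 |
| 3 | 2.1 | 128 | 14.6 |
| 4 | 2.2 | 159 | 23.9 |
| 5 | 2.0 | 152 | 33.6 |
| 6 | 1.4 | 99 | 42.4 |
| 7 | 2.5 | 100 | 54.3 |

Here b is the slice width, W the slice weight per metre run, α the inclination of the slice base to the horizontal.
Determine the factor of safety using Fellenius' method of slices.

Ordinary method of slices: FS = Σ[c'·Δl_i + (W_i cosα_i)·tanφ'] / Σ W_i sinα_i, with Δl_i = b_i / cosα_i.
Slice 1: Δl = 1.9/cos(-4.3°) = 1.905 m; N'_1 = 25·cos(-4.3°) = 24.9; c'Δl = 10.86; W sinα = -1.9
Slice 2: Δl = 2.6/cos4.9° = 2.610 m; N'_2 = 105·cos4.9° = 104.6; c'Δl = 14.87; W sinα = 9.0
Slice 3: Δl = 2.1/cos14.6° = 2.170 m; N'_3 = 128·cos14.6° = 123.9; c'Δl = 12.37; W sinα = 32.3
Slice 4: Δl = 2.2/cos23.9° = 2.406 m; N'_4 = 159·cos23.9° = 145.4; c'Δl = 13.72; W sinα = 64.4
Slice 5: Δl = 2.0/cos33.6° = 2.401 m; N'_5 = 152·cos33.6° = 126.6; c'Δl = 13.69; W sinα = 84.1
Slice 6: Δl = 1.4/cos42.4° = 1.896 m; N'_6 = 99·cos42.4° = 73.1; c'Δl = 10.81; W sinα = 66.8
Slice 7: Δl = 2.5/cos54.3° = 4.284 m; N'_7 = 100·cos54.3° = 58.4; c'Δl = 24.42; W sinα = 81.2
Σc'Δl = 100.7 kN/m; ΣN' = 656.8 kN/m; ΣW sinα = 335.9 kN/m
Resisting = 100.7 + 656.8·tan20.8° = 100.7 + 249.5 = 350.2 kN/m
FS = 350.2 / 335.9 = 1.043

FS = 1.04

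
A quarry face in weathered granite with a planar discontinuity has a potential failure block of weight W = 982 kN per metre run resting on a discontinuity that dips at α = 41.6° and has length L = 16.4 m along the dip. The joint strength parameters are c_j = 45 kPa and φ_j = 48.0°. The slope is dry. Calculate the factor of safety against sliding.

Resolving the block weight along and normal to the plane and applying the Mohr–Coulomb strength on the joint:
N' = W cosα = 982·cos41.6° = 734.3 kN/m
Driving force T = W sinα = 982·sin41.6° = 652.0 kN/m
Resisting force R = c_j·L + N'·tanφ_j = 45·16.4 + 734.3·tan48.0° = 738.0 + 815.6 = 1553.6 kN/m
FS = R / T = 1553.6 / 652.0 = 2.383

FS = 2.38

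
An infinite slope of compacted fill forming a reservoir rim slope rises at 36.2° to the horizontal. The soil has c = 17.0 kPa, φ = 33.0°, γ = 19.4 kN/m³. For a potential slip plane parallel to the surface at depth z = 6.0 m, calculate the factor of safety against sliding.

FS = 1.19

For an infinite slope with a slip plane parallel to the surface (no pore pressure): FS = [c + γz cos²β tanφ] / [γz sinβ cosβ].
γz = 19.4·6.0 = 116.40 kN/m²
Numerator = 17.0 + 116.40·cos²36.2°·tan33.0° = 17.0 + 116.40·0.6512·0.6494 = 66.224 kPa
Denominator = 116.40·sin36.2°·cos36.2° = 116.40·0.5906·0.8070 = 55.476 kPa
FS = 66.224 / 55.476 = 1.194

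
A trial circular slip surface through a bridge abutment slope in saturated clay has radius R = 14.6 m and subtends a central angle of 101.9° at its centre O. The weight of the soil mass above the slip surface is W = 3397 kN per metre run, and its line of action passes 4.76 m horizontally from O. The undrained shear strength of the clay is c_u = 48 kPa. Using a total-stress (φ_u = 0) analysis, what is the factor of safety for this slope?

Taking moments about the centre O, the resisting moment is provided by the undrained shear strength acting along the arc:
Arc length L_a = R·θ = 14.6·(101.9°·π/180) = 14.6·1.7785 = 25.97 m
M_R = c_u·L_a·R = 48·25.97·14.6 = 18196.9 kN·m/m
M_D = W·d = 3397·4.76 = 16169.7 kN·m/m
FS = M_R / M_D = 18196.9 / 16169.7 = 1.125

FS = 1.13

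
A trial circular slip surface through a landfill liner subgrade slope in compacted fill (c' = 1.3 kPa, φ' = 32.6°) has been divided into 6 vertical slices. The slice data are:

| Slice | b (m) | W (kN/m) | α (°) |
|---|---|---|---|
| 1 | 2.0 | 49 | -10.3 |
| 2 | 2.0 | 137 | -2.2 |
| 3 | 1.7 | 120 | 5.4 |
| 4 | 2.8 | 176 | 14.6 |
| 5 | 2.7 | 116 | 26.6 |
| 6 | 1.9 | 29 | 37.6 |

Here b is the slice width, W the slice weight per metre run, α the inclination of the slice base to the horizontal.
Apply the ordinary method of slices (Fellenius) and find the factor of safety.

FS = 3.62

Ordinary method of slices: FS = Σ[c'·Δl_i + (W_i cosα_i)·tanφ'] / Σ W_i sinα_i, with Δl_i = b_i / cosα_i.
Slice 1: Δl = 2.0/cos(-10.3°) = 2.033 m; N'_1 = 49·cos(-10.3°) = 48.2; c'Δl = 2.64; W sinα = -8.8
Slice 2: Δl = 2.0/cos(-2.2°) = 2.001 m; N'_2 = 137·cos(-2.2°) = 136.9; c'Δl = 2.60; W sinα = -5.3
Slice 3: Δl = 1.7/cos5.4° = 1.708 m; N'_3 = 120·cos5.4° = 119.5; c'Δl = 2.22; W sinα = 11.3
Slice 4: Δl = 2.8/cos14.6° = 2.893 m; N'_4 = 176·cos14.6° = 170.3; c'Δl = 3.76; W sinα = 44.4
Slice 5: Δl = 2.7/cos26.6° = 3.020 m; N'_5 = 116·cos26.6° = 103.7; c'Δl = 3.93; W sinα = 51.9
Slice 6: Δl = 1.9/cos37.6° = 2.398 m; N'_6 = 29·cos37.6° = 23.0; c'Δl = 3.12; W sinα = 17.7
Σc'Δl = 18.3 kN/m; ΣN' = 601.6 kN/m; ΣW sinα = 111.3 kN/m
Resisting = 18.3 + 601.6·tan32.6° = 18.3 + 384.7 = 403.0 kN/m
FS = 403.0 / 111.3 = 3.622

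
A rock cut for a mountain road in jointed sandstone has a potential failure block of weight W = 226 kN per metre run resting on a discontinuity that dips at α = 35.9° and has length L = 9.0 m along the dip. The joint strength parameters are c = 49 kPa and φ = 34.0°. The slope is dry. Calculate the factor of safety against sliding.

Resolving the block weight along and normal to the plane and applying the Mohr–Coulomb strength on the joint:
N' = W cosα = 226·cos35.9° = 183.1 kN/m
Driving force T = W sinα = 226·sin35.9° = 132.5 kN/m
Resisting force R = c·L + N'·tanφ = 49·9.0 + 183.1·tan34.0° = 441.0 + 123.5 = 564.5 kN/m
FS = R / T = 564.5 / 132.5 = 4.260

FS = 4.26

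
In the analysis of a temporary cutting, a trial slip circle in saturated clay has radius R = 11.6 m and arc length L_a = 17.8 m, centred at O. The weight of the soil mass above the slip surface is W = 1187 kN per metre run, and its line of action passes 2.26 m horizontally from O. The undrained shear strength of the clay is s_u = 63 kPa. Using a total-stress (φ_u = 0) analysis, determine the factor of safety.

FS = 4.85

Taking moments about the centre O, the resisting moment is provided by the undrained shear strength acting along the arc:
M_R = s_u·L_a·R = 63·17.80·11.6 = 13008.2 kN·m/m
M_D = W·d = 1187·2.26 = 2682.6 kN·m/m
FS = M_R / M_D = 13008.2 / 2682.6 = 4.849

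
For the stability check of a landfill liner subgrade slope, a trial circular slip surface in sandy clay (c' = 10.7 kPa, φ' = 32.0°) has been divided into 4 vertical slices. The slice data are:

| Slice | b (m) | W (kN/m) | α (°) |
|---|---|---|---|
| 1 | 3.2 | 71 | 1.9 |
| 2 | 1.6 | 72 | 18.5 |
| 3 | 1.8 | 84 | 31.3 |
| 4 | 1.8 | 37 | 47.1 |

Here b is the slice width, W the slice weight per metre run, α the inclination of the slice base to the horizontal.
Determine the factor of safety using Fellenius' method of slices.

Ordinary method of slices: FS = Σ[c'·Δl_i + (W_i cosα_i)·tanφ'] / Σ W_i sinα_i, with Δl_i = b_i / cosα_i.
Slice 1: Δl = 3.2/cos1.9° = 3.202 m; N'_1 = 71·cos1.9° = 71.0; c'Δl = 34.26; W sinα = 2.4
Slice 2: Δl = 1.6/cos18.5° = 1.687 m; N'_2 = 72·cos18.5° = 68.3; c'Δl = 18.05; W sinα = 22.8
Slice 3: Δl = 1.8/cos31.3° = 2.107 m; N'_3 = 84·cos31.3° = 71.8; c'Δl = 22.54; W sinα = 43.6
Slice 4: Δl = 1.8/cos47.1° = 2.644 m; N'_4 = 37·cos47.1° = 25.2; c'Δl = 28.29; W sinα = 27.1
Σc'Δl = 103.1 kN/m; ΣN' = 236.2 kN/m; ΣW sinα = 95.9 kN/m
Resisting = 103.1 + 236.2·tan32.0° = 103.1 + 147.6 = 250.7 kN/m
FS = 250.7 / 95.9 = 2.613

FS = 2.61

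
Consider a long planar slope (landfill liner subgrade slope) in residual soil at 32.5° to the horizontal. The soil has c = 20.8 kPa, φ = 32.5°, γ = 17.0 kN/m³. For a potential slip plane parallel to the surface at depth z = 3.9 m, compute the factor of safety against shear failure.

For an infinite slope with a slip plane parallel to the surface (no pore pressure): FS = [c + γz cos²β tanφ] / [γz sinβ cosβ].
γz = 17.0·3.9 = 66.30 kN/m²
Numerator = 20.8 + 66.30·cos²32.5°·tan32.5° = 20.8 + 66.30·0.7113·0.6371 = 50.844 kPa
Denominator = 66.30·sin32.5°·cos32.5° = 66.30·0.5373·0.8434 = 30.044 kPa
FS = 50.844 / 30.044 = 1.692

FS = 1.69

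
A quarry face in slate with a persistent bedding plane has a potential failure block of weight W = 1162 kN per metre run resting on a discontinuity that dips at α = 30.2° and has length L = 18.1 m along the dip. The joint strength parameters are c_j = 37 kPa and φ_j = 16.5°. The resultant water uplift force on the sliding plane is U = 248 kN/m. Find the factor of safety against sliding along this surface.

FS = 1.53

Resolving the block weight along and normal to the plane and applying the Mohr–Coulomb strength on the joint:
N' = W cosα − U = 1162·cos30.2° − 248 = 756.3 kN/m
Driving force T = W sinα = 1162·sin30.2° = 584.5 kN/m
Resisting force R = c_j·L + N'·tanφ_j = 37·18.1 + 756.3·tan16.5° = 669.7 + 224.0 = 893.7 kN/m
FS = R / T = 893.7 / 584.5 = 1.529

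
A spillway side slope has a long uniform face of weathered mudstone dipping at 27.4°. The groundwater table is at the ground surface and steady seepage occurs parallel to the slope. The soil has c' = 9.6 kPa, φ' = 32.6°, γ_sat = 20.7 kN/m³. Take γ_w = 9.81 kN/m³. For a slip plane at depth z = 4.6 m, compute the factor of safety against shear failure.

FS = 0.90

With seepage parallel to the slope and the water table at the surface, the effective normal stress on the slip plane uses the buoyant unit weight γ' = γ_sat − γ_w while the driving shear stress uses γ_sat:
FS = [c' + γ' z cos²β tanφ'] / [γ_sat z sinβ cosβ]
γ' = 20.7 − 9.81 = 10.89 kN/m³
Numerator = 9.6 + 10.89·4.6·cos²27.4°·tan32.6° = 9.6 + 10.89·4.6·0.7882·0.6395 = 34.852 kPa
Denominator = 20.7·4.6·sin27.4°·cos27.4° = 20.7·4.6·0.4602·0.8878 = 38.904 kPa
FS = 34.852 / 38.904 = 0.896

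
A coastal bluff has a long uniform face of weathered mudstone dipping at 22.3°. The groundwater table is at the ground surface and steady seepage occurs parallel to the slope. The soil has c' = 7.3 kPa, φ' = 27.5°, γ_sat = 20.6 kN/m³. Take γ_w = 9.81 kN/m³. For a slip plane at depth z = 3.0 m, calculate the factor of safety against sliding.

With seepage parallel to the slope and the water table at the surface, the effective normal stress on the slip plane uses the buoyant unit weight γ' = γ_sat − γ_w while the driving shear stress uses γ_sat:
FS = [c' + γ' z cos²β tanφ'] / [γ_sat z sinβ cosβ]
γ' = 20.6 − 9.81 = 10.79 kN/m³
Numerator = 7.3 + 10.79·3.0·cos²22.3°·tan27.5° = 7.3 + 10.79·3.0·0.8560·0.5206 = 21.724 kPa
Denominator = 20.6·3.0·sin22.3°·cos22.3° = 20.6·3.0·0.3795·0.9252 = 21.697 kPa
FS = 21.724 / 21.697 = 1.001

FS = 1.00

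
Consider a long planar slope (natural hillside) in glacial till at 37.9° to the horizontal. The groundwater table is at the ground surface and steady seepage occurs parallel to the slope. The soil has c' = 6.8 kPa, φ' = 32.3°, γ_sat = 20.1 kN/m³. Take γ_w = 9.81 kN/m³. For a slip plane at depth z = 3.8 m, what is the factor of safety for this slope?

With seepage parallel to the slope and the water table at the surface, the effective normal stress on the slip plane uses the buoyant unit weight γ' = γ_sat − γ_w while the driving shear stress uses γ_sat:
FS = [c' + γ' z cos²β tanφ'] / [γ_sat z sinβ cosβ]
γ' = 20.1 − 9.81 = 10.29 kN/m³
Numerator = 6.8 + 10.29·3.8·cos²37.9°·tan32.3° = 6.8 + 10.29·3.8·0.6227·0.6322 = 22.192 kPa
Denominator = 20.1·3.8·sin37.9°·cos37.9° = 20.1·3.8·0.6143·0.7891 = 37.023 kPa
FS = 22.192 / 37.023 = 0.599

FS = 0.60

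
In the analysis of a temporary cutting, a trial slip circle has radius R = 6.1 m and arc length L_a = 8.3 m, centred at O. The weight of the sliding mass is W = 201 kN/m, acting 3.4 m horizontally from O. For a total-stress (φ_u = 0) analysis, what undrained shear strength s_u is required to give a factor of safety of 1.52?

FS = s_u·L_a·R / (W·d), so s_u = FS·W·d / (L_a·R).
s_u = 1.52·201·3.4 / (8.30·6.1) = 1038.8 / 50.63 = 20.52 kPa

s_u = 20.5 kPa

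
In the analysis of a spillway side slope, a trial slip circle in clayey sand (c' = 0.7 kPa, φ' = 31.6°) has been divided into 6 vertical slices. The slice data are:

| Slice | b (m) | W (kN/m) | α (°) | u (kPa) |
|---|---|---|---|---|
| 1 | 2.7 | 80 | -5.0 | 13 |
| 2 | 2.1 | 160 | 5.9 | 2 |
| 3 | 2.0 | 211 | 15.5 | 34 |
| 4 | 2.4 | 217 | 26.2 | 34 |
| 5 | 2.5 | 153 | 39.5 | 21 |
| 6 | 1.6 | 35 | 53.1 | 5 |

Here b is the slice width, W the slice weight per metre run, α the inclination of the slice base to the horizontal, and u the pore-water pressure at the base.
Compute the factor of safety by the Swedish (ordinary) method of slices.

Ordinary method of slices: FS = Σ[c'·Δl_i + (W_i cosα_i − u_i·Δl_i)·tanφ'] / Σ W_i sinα_i, with Δl_i = b_i / cosα_i.
Slice 1: Δl = 2.7/cos(-5.0°) = 2.710 m; N'_1 = 80·cos(-5.0°) − 13·2.710 = 44.5; c'Δl = 1.90; W sinα = -7.0
Slice 2: Δl = 2.1/cos5.9° = 2.111 m; N'_2 = 160·cos5.9° − 2·2.111 = 154.9; c'Δl = 1.48; W sinα = 16.4
Slice 3: Δl = 2.0/cos15.5° = 2.075 m; N'_3 = 211·cos15.5° − 34·2.075 = 132.8; c'Δl = 1.45; W sinα = 56.4
Slice 4: Δl = 2.4/cos26.2° = 2.675 m; N'_4 = 217·cos26.2° − 34·2.675 = 103.8; c'Δl = 1.87; W sinα = 95.8
Slice 5: Δl = 2.5/cos39.5° = 3.240 m; N'_5 = 153·cos39.5° − 21·3.240 = 50.0; c'Δl = 2.27; W sinα = 97.3
Slice 6: Δl = 1.6/cos53.1° = 2.665 m; N'_6 = 35·cos53.1° − 5·2.665 = 7.7; c'Δl = 1.87; W sinα = 28.0
Σc'Δl = 10.8 kN/m; ΣN' = 493.6 kN/m; ΣW sinα = 287.0 kN/m
Resisting = 10.8 + 493.6·tan31.6° = 10.8 + 303.7 = 314.5 kN/m
FS = 314.5 / 287.0 = 1.096

FS = 1.10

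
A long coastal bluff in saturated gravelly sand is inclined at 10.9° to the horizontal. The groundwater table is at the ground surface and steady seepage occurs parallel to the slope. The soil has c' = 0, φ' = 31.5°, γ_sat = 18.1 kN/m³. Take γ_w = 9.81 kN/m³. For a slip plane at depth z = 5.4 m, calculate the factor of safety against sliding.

FS = 1.46

With seepage parallel to the slope and the water table at the surface, the effective normal stress on the slip plane uses the buoyant unit weight γ' = γ_sat − γ_w while the driving shear stress uses γ_sat:
FS = [c' + γ' z cos²β tanφ'] / [γ_sat z sinβ cosβ]
(For c' = 0 this reduces to FS = (γ'/γ_sat)·tanφ'/tanβ.)
γ' = 18.1 − 9.81 = 8.29 kN/m³
Numerator = 0.0 + 8.29·5.4·cos²10.9°·tan31.5° = 0.0 + 8.29·5.4·0.9642·0.6128 = 26.452 kPa
Denominator = 18.1·5.4·sin10.9°·cos10.9° = 18.1·5.4·0.1891·0.9820 = 18.149 kPa
FS = 26.452 / 18.149 = 1.457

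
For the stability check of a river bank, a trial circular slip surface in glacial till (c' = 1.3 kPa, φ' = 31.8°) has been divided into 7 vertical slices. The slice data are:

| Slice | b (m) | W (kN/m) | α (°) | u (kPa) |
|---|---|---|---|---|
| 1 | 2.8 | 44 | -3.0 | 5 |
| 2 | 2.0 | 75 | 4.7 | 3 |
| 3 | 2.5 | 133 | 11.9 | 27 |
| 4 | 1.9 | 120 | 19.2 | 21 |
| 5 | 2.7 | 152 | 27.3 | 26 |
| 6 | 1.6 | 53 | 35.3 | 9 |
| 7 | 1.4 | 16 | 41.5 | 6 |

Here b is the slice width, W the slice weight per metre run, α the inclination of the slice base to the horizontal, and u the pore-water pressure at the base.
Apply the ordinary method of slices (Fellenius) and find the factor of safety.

Ordinary method of slices: FS = Σ[c'·Δl_i + (W_i cosα_i − u_i·Δl_i)·tanφ'] / Σ W_i sinα_i, with Δl_i = b_i / cosα_i.
Slice 1: Δl = 2.8/cos(-3.0°) = 2.804 m; N'_1 = 44·cos(-3.0°) − 5·2.804 = 29.9; c'Δl = 3.64; W sinα = -2.3
Slice 2: Δl = 2.0/cos4.7° = 2.007 m; N'_2 = 75·cos4.7° − 3·2.007 = 68.7; c'Δl = 2.61; W sinα = 6.1
Slice 3: Δl = 2.5/cos11.9° = 2.555 m; N'_3 = 133·cos11.9° − 27·2.555 = 61.2; c'Δl = 3.32; W sinα = 27.4
Slice 4: Δl = 1.9/cos19.2° = 2.012 m; N'_4 = 120·cos19.2° − 21·2.012 = 71.1; c'Δl = 2.62; W sinα = 39.5
Slice 5: Δl = 2.7/cos27.3° = 3.038 m; N'_5 = 152·cos27.3° − 26·3.038 = 56.1; c'Δl = 3.95; W sinα = 69.7
Slice 6: Δl = 1.6/cos35.3° = 1.960 m; N'_6 = 53·cos35.3° − 9·1.960 = 25.6; c'Δl = 2.55; W sinα = 30.6
Slice 7: Δl = 1.4/cos41.5° = 1.869 m; N'_7 = 16·cos41.5° − 6·1.869 = 0.8; c'Δl = 2.43; W sinα = 10.6
Σc'Δl = 21.1 kN/m; ΣN' = 313.3 kN/m; ΣW sinα = 181.7 kN/m
Resisting = 21.1 + 313.3·tan31.8° = 21.1 + 194.3 = 215.4 kN/m
FS = 215.4 / 181.7 = 1.186

FS = 1.19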